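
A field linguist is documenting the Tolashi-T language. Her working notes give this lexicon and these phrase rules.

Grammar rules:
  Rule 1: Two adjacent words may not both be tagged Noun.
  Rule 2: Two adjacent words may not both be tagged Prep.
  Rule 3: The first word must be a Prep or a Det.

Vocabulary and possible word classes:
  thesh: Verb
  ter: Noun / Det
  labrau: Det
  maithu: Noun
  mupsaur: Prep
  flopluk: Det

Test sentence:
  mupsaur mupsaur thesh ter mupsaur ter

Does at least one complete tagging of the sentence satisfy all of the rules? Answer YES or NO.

NO

Candidates per position — 1:mupsaur {Prep}; 2:mupsaur {Prep}; 3:thesh {Verb}; 4:ter {Noun,Det}; 5:mupsaur {Prep}; 6:ter {Noun,Det}.
Rule 2 cannot be satisfied by any choice of tags from the lexicon.
So there is no consistent tagging.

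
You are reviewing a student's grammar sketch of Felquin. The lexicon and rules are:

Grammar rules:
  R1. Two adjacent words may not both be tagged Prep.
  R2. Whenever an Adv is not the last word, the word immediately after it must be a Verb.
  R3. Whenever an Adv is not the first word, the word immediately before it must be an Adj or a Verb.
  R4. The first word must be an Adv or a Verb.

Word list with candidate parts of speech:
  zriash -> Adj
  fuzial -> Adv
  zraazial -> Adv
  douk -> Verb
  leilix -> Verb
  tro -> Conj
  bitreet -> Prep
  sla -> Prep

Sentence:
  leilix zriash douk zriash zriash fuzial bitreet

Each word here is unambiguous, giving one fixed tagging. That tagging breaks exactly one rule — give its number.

2

Fixed tagging: Verb Adj Verb Adj Adj Adv Prep.
Checking each rule: R1 ok, R2 fails, R3 ok, R4 ok.
Only rule 2 fails.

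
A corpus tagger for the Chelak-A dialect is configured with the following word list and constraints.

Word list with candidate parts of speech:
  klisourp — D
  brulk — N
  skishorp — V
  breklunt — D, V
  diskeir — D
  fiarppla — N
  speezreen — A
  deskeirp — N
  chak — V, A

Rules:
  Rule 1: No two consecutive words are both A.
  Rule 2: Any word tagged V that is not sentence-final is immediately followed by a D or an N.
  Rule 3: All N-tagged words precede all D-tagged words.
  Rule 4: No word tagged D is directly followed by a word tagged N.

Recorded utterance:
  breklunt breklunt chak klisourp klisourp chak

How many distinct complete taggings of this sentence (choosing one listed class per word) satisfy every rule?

Candidates per position — 1:breklunt {D,V}; 2:breklunt {D,V}; 3:chak {V,A}; 4:klisourp {D}; 5:klisourp {D}; 6:chak {V,A}.
There are 16 candidate sequences in total.
Checking each against the rules leaves 8 sequences.
Count = 8.

8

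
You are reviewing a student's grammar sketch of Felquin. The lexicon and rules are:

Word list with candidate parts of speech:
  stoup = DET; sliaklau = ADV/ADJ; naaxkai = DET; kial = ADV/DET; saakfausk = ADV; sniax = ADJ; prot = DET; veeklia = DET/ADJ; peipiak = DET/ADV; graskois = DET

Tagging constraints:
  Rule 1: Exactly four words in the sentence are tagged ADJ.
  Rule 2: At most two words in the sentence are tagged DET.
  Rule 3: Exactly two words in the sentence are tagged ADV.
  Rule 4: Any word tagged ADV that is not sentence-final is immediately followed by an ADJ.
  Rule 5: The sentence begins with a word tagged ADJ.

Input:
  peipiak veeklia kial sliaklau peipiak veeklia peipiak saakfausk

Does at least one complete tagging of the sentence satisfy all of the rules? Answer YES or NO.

NO

Candidates per position — 1:peipiak {DET,ADV}; 2:veeklia {DET,ADJ}; 3:kial {ADV,DET}; 4:sliaklau {ADV,ADJ}; 5:peipiak {DET,ADV}; 6:veeklia {DET,ADJ}; 7:peipiak {DET,ADV}; 8:saakfausk {ADV}.
Rule 1 cannot be satisfied by any choice of tags from the lexicon.
So there is no consistent tagging.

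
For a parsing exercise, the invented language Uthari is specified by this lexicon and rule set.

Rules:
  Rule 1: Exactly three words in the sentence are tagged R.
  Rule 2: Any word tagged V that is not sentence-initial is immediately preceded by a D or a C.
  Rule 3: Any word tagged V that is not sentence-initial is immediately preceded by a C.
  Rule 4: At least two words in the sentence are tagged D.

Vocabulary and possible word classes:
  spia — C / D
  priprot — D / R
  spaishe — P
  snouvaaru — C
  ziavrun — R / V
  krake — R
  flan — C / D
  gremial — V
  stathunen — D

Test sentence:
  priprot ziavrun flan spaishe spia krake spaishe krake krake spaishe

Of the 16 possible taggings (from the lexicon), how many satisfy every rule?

Candidates per position — 1:priprot {D,R}; 2:ziavrun {R,V}; 3:flan {C,D}; 4:spaishe {P}; 5:spia {C,D}; 6:krake {R}; 7:spaishe {P}; 8:krake {R}; 9:krake {R}; 10:spaishe {P}.
There are 16 candidate sequences in total.
Every candidate sequence violates at least one rule; no consistent tagging exists.
Count = 0.

0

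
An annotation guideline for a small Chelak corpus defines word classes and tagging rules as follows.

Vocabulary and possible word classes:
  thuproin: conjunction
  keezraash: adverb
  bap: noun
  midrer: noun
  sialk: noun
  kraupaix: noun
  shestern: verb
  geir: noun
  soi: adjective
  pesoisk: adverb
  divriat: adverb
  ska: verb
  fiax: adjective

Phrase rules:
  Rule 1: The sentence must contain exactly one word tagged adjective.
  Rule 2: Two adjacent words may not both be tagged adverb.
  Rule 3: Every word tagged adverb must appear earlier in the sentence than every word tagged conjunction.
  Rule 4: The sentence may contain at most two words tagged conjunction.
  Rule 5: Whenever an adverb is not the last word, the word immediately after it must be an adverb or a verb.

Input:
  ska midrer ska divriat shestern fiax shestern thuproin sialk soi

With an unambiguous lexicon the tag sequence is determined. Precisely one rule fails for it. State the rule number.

1

Fixed tagging: verb noun verb adverb verb adjective verb conjunction noun adjective.
Applying the rules: R1 violated, R2 holds, R3 holds, R4 holds, R5 holds.
Only rule 1 fails.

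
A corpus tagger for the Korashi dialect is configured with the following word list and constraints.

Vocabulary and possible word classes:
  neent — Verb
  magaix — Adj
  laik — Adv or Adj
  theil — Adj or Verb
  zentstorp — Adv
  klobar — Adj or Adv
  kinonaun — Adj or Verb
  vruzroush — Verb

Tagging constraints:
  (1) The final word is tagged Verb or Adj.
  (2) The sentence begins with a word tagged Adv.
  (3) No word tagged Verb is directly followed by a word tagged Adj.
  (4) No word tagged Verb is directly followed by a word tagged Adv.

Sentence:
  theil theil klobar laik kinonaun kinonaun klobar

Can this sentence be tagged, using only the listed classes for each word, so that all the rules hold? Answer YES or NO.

Candidates per position — 1:theil {Adj,Verb}; 2:theil {Adj,Verb}; 3:klobar {Adj,Adv}; 4:laik {Adv,Adj}; 5:kinonaun {Adj,Verb}; 6:kinonaun {Adj,Verb}; 7:klobar {Adj,Adv}.
Rule 2 cannot be satisfied by any choice of tags from the lexicon.
So there is no consistent tagging.

NO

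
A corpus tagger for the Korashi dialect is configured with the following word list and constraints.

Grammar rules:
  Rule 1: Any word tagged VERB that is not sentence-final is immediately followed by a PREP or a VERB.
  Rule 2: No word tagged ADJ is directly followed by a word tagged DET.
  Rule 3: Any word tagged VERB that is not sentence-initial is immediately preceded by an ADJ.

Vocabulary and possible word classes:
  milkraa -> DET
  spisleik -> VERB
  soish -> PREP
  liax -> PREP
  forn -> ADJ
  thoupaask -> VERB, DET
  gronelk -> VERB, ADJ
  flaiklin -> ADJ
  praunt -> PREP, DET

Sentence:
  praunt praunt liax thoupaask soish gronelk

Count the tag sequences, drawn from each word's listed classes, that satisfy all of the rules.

4

Candidates per position — 1:praunt {PREP,DET}; 2:praunt {PREP,DET}; 3:liax {PREP}; 4:thoupaask {VERB,DET}; 5:soish {PREP}; 6:gronelk {VERB,ADJ}.
There are 16 candidate sequences in total.
The sequences that satisfy every rule: PREP PREP PREP DET PREP ADJ; PREP DET PREP DET PREP ADJ; DET PREP PREP DET PREP ADJ; DET DET PREP DET PREP ADJ.
Count = 4.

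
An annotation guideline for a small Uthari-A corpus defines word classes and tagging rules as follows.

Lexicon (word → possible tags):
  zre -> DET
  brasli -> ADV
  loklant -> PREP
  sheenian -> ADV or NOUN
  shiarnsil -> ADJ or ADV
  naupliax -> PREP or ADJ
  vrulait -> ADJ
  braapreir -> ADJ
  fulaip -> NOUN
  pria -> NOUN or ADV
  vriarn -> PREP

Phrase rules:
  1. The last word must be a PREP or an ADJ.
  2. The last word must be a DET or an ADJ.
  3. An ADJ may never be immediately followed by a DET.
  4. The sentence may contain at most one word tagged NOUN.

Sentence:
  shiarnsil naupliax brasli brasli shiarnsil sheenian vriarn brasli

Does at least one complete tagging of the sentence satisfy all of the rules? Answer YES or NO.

NO

Candidates per position — 1:shiarnsil {ADJ,ADV}; 2:naupliax {PREP,ADJ}; 3:brasli {ADV}; 4:brasli {ADV}; 5:shiarnsil {ADJ,ADV}; 6:sheenian {ADV,NOUN}; 7:vriarn {PREP}; 8:brasli {ADV}.
Rule 1 cannot be satisfied by any choice of tags from the lexicon.
So there is no consistent tagging.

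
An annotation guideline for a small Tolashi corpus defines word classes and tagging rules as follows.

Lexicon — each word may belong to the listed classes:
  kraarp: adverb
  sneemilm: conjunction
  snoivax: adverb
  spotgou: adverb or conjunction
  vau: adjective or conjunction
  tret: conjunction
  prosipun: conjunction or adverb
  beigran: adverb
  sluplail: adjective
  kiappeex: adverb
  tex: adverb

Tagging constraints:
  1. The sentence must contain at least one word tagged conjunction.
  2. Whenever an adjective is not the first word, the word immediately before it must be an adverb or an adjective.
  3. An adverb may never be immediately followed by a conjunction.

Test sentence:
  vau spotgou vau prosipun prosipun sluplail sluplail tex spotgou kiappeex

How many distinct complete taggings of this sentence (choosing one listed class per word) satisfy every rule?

7

Candidates per position — 1:vau {adjective,conjunction}; 2:spotgou {adverb,conjunction}; 3:vau {adjective,conjunction}; 4:prosipun {conjunction,adverb}; 5:prosipun {conjunction,adverb}; 6:sluplail {adjective}; 7:sluplail {adjective}; 8:tex {adverb}; 9:spotgou {adverb,conjunction}; 10:kiappeex {adverb}.
There are 64 candidate sequences in total.
Checking each against the rules leaves 7 sequences.
Count = 7.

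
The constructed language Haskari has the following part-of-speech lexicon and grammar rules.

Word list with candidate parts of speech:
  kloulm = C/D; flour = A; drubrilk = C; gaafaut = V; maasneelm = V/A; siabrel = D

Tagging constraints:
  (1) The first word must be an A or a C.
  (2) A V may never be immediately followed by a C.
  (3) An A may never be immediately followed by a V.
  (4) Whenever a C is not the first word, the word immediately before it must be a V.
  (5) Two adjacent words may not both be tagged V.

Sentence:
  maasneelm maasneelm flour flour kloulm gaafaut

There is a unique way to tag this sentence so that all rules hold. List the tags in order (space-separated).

A A A A D V

Candidates per position — 1:maasneelm {V,A}; 2:maasneelm {V,A}; 3:flour {A}; 4:flour {A}; 5:kloulm {C,D}; 6:gaafaut {V}.
If word 1 were V, no tagging could satisfy rule 1; so word 1 is A.
If word 2 were V, no tagging could satisfy rule 3; so word 2 is A.
If word 5 were C, no tagging could satisfy rule 4; so word 5 is D.
That leaves exactly one tagging: A A A A D V.
Rule-by-rule: rule 1 ok; rule 2 ok; rule 3 ok; rule 4 ok; rule 5 ok.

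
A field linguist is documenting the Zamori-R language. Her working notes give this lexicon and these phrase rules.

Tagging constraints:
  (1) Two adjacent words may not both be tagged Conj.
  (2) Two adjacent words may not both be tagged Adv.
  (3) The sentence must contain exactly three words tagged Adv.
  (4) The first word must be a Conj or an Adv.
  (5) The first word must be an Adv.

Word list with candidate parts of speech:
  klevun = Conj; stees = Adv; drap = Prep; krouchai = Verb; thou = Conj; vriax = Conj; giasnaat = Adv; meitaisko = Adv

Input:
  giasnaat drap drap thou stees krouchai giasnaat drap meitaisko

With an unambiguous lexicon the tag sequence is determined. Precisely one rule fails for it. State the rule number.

Fixed tagging: Adv Prep Prep Conj Adv Verb Adv Prep Adv.
Rule check: R1 holds, R2 holds, R3 violated, R4 holds, R5 holds.
Only rule 3 fails.

3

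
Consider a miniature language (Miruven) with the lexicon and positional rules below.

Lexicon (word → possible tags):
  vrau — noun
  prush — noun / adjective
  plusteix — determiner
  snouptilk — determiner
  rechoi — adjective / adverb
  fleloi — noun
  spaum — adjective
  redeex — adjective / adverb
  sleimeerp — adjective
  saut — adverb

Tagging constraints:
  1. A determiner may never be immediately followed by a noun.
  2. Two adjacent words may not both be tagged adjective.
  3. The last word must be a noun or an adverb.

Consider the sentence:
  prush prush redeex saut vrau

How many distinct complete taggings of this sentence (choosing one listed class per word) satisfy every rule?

5

Candidates per position — 1:prush {noun,adjective}; 2:prush {noun,adjective}; 3:redeex {adjective,adverb}; 4:saut {adverb}; 5:vrau {noun}.
There are 8 candidate sequences in total.
The sequences that satisfy every rule: noun noun adjective adverb noun; noun noun adverb adverb noun; noun adjective adverb adverb noun; adjective noun adjective adverb noun; adjective noun adverb adverb noun.
Count = 5.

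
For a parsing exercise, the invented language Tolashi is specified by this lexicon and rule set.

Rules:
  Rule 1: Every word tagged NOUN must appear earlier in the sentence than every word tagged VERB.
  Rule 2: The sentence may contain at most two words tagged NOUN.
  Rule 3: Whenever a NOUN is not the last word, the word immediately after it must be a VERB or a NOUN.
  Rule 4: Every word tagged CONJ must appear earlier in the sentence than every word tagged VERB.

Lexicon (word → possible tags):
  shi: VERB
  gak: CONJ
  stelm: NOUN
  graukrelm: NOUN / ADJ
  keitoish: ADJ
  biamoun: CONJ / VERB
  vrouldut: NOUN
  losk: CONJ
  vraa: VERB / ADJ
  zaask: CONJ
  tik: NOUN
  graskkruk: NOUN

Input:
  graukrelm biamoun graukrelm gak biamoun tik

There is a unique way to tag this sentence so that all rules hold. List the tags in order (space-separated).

ADJ CONJ ADJ CONJ CONJ NOUN

Candidates per position — 1:graukrelm {NOUN,ADJ}; 2:biamoun {CONJ,VERB}; 3:graukrelm {NOUN,ADJ}; 4:gak {CONJ}; 5:biamoun {CONJ,VERB}; 6:tik {NOUN}.
If word 2 were VERB, no tagging could satisfy rule 1; so word 2 is CONJ.
If word 3 were NOUN, no tagging could satisfy rule 3; so word 3 is ADJ.
If word 5 were VERB, no tagging could satisfy rule 1; so word 5 is CONJ.
If word 1 were NOUN, no tagging could satisfy rule 3; so word 1 is ADJ.
So the tagging must be: ADJ CONJ ADJ CONJ CONJ NOUN.
Check: rule 1 holds; rule 2 holds; rule 3 holds; rule 4 holds.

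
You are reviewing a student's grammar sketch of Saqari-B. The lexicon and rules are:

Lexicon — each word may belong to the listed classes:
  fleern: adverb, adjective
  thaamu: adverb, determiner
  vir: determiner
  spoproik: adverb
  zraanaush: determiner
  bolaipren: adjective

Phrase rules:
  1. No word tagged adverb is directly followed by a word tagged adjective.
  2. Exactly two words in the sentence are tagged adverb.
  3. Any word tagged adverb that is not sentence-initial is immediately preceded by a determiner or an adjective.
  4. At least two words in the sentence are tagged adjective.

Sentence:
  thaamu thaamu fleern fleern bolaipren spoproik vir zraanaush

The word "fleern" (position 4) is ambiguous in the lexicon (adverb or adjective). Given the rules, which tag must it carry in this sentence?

Candidates per position — 1:thaamu {adverb,determiner}; 2:thaamu {adverb,determiner}; 3:fleern {adverb,adjective}; 4:fleern {adverb,adjective}; 5:bolaipren {adjective}; 6:spoproik {adverb}; 7:vir {determiner}; 8:zraanaush {determiner}.
Position 2: tagging it adverb would leave rule 1 unsatisfiable, so it must be determiner.
Position 3: tagging it adverb would leave rule 1 unsatisfiable, so it must be adjective.
Position 4: tagging it adverb would leave rule 1 unsatisfiable, so it must be adjective.
Position 1: tagging it determiner would leave rule 2 unsatisfiable, so it must be adverb.
So the tagging must be: adverb determiner adjective adjective adjective adverb determiner determiner.
Check: rule 1 holds; rule 2 holds; rule 3 holds; rule 4 holds.

adjective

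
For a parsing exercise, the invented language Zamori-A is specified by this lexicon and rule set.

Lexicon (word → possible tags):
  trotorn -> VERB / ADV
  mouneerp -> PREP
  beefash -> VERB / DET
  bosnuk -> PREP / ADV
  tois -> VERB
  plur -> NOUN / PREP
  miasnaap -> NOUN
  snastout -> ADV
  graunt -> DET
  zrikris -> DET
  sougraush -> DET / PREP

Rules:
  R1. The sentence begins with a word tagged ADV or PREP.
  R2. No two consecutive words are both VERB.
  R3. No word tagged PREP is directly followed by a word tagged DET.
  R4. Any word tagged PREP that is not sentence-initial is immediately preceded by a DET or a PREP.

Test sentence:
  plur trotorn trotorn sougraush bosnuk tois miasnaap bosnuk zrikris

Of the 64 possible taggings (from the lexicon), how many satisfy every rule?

6

Candidates per position — 1:plur {NOUN,PREP}; 2:trotorn {VERB,ADV}; 3:trotorn {VERB,ADV}; 4:sougraush {DET,PREP}; 5:bosnuk {PREP,ADV}; 6:tois {VERB}; 7:miasnaap {NOUN}; 8:bosnuk {PREP,ADV}; 9:zrikris {DET}.
There are 64 candidate sequences in total.
Checking each against the rules leaves 6 sequences.
Count = 6.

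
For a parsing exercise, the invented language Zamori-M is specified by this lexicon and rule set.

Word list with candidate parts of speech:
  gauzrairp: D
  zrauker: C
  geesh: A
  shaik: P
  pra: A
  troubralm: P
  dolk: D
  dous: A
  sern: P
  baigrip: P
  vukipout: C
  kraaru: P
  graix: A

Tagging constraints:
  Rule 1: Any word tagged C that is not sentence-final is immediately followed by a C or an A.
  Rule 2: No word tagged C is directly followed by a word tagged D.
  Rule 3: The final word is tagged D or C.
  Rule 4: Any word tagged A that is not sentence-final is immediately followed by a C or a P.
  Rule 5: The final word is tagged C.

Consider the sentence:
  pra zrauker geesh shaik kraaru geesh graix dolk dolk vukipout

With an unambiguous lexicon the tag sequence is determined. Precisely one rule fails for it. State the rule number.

4

Fixed tagging: A C A P P A A D D C.
Checking each rule: R1 pass, R2 pass, R3 pass, R4 fail, R5 pass.
Only rule 4 fails.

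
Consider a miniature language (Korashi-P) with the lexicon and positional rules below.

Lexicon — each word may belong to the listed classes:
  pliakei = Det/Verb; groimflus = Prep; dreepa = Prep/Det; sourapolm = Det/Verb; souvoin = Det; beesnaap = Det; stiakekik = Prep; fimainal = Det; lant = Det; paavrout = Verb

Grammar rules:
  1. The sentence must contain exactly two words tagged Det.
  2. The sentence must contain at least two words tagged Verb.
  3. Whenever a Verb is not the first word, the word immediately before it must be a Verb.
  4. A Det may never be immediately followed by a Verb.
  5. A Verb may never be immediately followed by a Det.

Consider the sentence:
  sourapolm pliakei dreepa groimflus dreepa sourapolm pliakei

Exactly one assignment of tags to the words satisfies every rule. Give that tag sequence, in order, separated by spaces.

Verb Verb Prep Prep Prep Det Det

Candidates per position — 1:sourapolm {Det,Verb}; 2:pliakei {Det,Verb}; 3:dreepa {Prep,Det}; 4:groimflus {Prep}; 5:dreepa {Prep,Det}; 6:sourapolm {Det,Verb}; 7:pliakei {Det,Verb}.
Position 6: tagging it Verb would leave rule 3 unsatisfiable, so it must be Det.
Position 7: tagging it Verb would leave rule 3 unsatisfiable, so it must be Det.
Position 1: tagging it Det would leave rule 1 unsatisfiable, so it must be Verb.
Position 2: tagging it Det would leave rule 1 unsatisfiable, so it must be Verb.
Position 3: tagging it Det would leave rule 1 unsatisfiable, so it must be Prep.
Position 5: tagging it Det would leave rule 1 unsatisfiable, so it must be Prep.
That leaves exactly one tagging: Verb Verb Prep Prep Prep Det Det.
Checking: rule 1 holds; rule 2 holds; rule 3 holds; rule 4 holds; rule 5 holds.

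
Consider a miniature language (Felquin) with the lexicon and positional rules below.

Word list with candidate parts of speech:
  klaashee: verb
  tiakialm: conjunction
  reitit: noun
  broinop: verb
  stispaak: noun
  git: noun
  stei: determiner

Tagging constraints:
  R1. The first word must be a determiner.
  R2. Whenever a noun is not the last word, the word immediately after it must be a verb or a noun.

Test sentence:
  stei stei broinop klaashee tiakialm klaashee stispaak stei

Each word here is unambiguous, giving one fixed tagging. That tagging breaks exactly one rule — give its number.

Fixed tagging: determiner determiner verb verb conjunction verb noun determiner.
Applying the rules: R1 pass, R2 fail.
Only rule 2 fails.

2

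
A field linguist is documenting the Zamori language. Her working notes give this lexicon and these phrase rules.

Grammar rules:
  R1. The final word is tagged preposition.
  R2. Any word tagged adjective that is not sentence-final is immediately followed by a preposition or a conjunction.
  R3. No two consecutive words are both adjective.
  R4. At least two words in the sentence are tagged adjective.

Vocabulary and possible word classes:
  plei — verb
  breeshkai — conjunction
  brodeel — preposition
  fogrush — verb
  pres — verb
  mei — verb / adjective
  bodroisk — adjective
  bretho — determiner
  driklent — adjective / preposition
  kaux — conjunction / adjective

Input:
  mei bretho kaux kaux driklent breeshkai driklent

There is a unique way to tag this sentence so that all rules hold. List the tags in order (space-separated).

verb determiner adjective conjunction adjective conjunction preposition

Candidates per position — 1:mei {verb,adjective}; 2:bretho {determiner}; 3:kaux {conjunction,adjective}; 4:kaux {conjunction,adjective}; 5:driklent {adjective,preposition}; 6:breeshkai {conjunction}; 7:driklent {adjective,preposition}.
Word 1 cannot be adjective — rule 2 would then fail for every completion. It is verb.
Word 7 cannot be adjective — rule 1 would then fail for every completion. It is preposition.
The remaining ambiguous positions (3, 4, 5) are resolved jointly — only one combination satisfies every rule.
So the tagging must be: verb determiner adjective conjunction adjective conjunction preposition.
Verifying each rule — rule 1 ✓; rule 2 ✓; rule 3 ✓; rule 4 ✓.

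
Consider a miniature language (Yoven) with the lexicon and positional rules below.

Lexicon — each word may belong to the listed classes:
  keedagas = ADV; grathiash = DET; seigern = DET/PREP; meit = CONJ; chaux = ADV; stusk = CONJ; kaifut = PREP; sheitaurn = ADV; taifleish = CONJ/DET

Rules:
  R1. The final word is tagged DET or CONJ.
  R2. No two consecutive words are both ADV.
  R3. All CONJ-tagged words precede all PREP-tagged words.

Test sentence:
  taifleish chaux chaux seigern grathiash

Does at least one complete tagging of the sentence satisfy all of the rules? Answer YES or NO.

Candidates per position — 1:taifleish {CONJ,DET}; 2:chaux {ADV}; 3:chaux {ADV}; 4:seigern {DET,PREP}; 5:grathiash {DET}.
Rule 2 cannot be satisfied by any choice of tags from the lexicon.
So there is no consistent tagging.

NO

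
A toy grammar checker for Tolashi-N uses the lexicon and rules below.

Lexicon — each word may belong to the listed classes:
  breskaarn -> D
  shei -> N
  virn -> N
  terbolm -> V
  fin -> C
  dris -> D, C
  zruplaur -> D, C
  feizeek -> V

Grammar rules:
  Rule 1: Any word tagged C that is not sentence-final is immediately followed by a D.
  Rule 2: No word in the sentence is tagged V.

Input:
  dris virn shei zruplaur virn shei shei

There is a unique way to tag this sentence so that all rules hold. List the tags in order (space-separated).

D N N D N N N

Candidates per position — 1:dris {D,C}; 2:virn {N}; 3:shei {N}; 4:zruplaur {D,C}; 5:virn {N}; 6:shei {N}; 7:shei {N}.
At position 1, choosing C makes rule 1 impossible to satisfy; hence D.
At position 4, choosing C makes rule 1 impossible to satisfy; hence D.
The only consistent sequence is: D N N D N N N.
Rule-by-rule: rule 1 ✓; rule 2 ✓.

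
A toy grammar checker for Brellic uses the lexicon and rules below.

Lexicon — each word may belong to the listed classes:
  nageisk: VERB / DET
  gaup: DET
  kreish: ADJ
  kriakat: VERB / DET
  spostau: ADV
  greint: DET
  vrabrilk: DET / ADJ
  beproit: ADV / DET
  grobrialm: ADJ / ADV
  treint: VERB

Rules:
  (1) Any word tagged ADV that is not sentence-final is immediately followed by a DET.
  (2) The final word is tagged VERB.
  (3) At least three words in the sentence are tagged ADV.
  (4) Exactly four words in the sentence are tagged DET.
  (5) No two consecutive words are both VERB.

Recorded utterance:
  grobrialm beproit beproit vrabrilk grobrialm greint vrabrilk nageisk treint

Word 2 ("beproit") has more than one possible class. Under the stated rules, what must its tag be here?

Candidates per position — 1:grobrialm {ADJ,ADV}; 2:beproit {ADV,DET}; 3:beproit {ADV,DET}; 4:vrabrilk {DET,ADJ}; 5:grobrialm {ADJ,ADV}; 6:greint {DET}; 7:vrabrilk {DET,ADJ}; 8:nageisk {VERB,DET}; 9:treint {VERB}.
At position 8, choosing VERB makes rule 5 impossible to satisfy; hence DET.
Position 2: the remaining choice is settled jointly with positions 1, 3, 4, 5, 7 — only DET at position 2 is part of a tagging that satisfies every rule.
So the tagging must be: ADV DET ADV DET ADV DET ADJ DET VERB.
Verifying each rule — rule 1 ok; rule 2 ok; rule 3 ok; rule 4 ok; rule 5 ok.

DET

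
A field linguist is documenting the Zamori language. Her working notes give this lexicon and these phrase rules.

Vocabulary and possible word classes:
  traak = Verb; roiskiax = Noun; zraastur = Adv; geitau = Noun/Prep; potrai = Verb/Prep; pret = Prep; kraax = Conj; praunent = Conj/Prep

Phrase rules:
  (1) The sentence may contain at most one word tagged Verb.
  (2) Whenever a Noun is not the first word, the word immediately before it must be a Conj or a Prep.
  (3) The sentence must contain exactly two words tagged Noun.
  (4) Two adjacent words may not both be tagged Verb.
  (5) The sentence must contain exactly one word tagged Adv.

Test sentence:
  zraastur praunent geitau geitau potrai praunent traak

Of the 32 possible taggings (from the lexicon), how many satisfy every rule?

0

Candidates per position — 1:zraastur {Adv}; 2:praunent {Conj,Prep}; 3:geitau {Noun,Prep}; 4:geitau {Noun,Prep}; 5:potrai {Verb,Prep}; 6:praunent {Conj,Prep}; 7:traak {Verb}.
There are 32 candidate sequences in total.
Every candidate sequence violates at least one rule; no consistent tagging exists.
Count = 0.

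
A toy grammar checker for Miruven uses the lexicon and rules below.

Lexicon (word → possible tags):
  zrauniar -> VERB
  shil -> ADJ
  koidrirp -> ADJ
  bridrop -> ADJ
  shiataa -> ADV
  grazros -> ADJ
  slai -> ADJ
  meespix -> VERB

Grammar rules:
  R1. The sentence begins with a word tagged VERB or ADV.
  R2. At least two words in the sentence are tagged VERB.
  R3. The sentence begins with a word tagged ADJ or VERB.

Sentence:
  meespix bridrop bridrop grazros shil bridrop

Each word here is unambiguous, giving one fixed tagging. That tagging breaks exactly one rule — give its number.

2

Fixed tagging: VERB ADJ ADJ ADJ ADJ ADJ.
Applying the rules: R1 ✓, R2 ✗, R3 ✓.
Only rule 2 fails.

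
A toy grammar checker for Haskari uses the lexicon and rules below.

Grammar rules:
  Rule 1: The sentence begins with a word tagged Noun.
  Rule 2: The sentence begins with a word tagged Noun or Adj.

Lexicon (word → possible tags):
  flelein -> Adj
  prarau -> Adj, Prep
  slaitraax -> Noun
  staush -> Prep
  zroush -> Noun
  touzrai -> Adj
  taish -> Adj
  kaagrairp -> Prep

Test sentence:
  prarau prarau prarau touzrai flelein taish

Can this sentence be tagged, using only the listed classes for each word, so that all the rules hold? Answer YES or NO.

NO

Candidates per position — 1:prarau {Adj,Prep}; 2:prarau {Adj,Prep}; 3:prarau {Adj,Prep}; 4:touzrai {Adj}; 5:flelein {Adj}; 6:taish {Adj}.
Rule 1 cannot be satisfied by any choice of tags from the lexicon.
So there is no consistent tagging.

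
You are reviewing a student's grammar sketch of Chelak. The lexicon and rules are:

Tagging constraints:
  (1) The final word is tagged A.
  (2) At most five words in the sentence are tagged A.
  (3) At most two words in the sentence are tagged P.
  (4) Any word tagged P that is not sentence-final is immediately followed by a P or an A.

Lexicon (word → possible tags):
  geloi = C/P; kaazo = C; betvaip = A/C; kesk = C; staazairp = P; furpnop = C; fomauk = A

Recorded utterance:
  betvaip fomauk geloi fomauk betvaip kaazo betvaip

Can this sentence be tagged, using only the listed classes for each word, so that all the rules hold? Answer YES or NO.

YES

Candidates per position — 1:betvaip {A,C}; 2:fomauk {A}; 3:geloi {C,P}; 4:fomauk {A}; 5:betvaip {A,C}; 6:kaazo {C}; 7:betvaip {A,C}.
One satisfying assignment: C A C A A C A.
Verifying each rule — rule 1 ok; rule 2 ok; rule 3 ok; rule 4 ok.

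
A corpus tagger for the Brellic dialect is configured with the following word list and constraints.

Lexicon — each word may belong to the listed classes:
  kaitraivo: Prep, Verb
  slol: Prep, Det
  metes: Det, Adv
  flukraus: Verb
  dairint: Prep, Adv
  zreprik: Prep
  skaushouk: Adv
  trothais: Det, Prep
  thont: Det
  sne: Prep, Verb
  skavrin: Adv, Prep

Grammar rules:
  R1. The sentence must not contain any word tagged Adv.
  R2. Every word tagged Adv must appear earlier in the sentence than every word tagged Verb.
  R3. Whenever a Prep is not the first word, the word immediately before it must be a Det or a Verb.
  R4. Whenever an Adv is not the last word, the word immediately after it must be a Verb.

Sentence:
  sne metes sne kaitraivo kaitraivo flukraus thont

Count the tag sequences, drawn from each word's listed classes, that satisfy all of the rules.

10

Candidates per position — 1:sne {Prep,Verb}; 2:metes {Det,Adv}; 3:sne {Prep,Verb}; 4:kaitraivo {Prep,Verb}; 5:kaitraivo {Prep,Verb}; 6:flukraus {Verb}; 7:thont {Det}.
There are 32 candidate sequences in total.
Checking each against the rules leaves 10 sequences.
Count = 10.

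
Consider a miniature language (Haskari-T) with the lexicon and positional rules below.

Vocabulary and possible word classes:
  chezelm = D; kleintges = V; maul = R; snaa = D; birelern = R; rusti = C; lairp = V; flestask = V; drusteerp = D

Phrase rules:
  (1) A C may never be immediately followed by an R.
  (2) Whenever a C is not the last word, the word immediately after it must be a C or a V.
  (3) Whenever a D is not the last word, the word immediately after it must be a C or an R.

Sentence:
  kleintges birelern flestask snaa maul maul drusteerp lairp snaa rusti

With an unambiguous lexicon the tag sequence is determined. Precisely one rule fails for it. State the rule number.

3

Fixed tagging: V R V D R R D V D C.
Checking each rule: R1 holds, R2 holds, R3 violated.
Only rule 3 fails.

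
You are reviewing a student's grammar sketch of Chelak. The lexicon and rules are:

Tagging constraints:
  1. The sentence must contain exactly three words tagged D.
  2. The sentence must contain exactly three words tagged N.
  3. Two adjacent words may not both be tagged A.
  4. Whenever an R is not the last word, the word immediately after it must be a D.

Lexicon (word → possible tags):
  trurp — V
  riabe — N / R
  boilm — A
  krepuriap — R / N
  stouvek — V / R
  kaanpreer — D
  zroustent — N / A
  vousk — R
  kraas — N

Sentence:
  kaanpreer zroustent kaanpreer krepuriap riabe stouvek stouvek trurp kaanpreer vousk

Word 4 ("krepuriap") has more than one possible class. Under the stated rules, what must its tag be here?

Candidates per position — 1:kaanpreer {D}; 2:zroustent {N,A}; 3:kaanpreer {D}; 4:krepuriap {R,N}; 5:riabe {N,R}; 6:stouvek {V,R}; 7:stouvek {V,R}; 8:trurp {V}; 9:kaanpreer {D}; 10:vousk {R}.
At position 2, choosing A makes rule 2 impossible to satisfy; hence N.
At position 4, choosing R makes rule 2 impossible to satisfy; hence N.
At position 5, choosing R makes rule 2 impossible to satisfy; hence N.
At position 6, choosing R makes rule 4 impossible to satisfy; hence V.
At position 7, choosing R makes rule 4 impossible to satisfy; hence V.
So the tagging must be: D N D N N V V V D R.
Verifying each rule — rule 1 ✓; rule 2 ✓; rule 3 ✓; rule 4 ✓.

N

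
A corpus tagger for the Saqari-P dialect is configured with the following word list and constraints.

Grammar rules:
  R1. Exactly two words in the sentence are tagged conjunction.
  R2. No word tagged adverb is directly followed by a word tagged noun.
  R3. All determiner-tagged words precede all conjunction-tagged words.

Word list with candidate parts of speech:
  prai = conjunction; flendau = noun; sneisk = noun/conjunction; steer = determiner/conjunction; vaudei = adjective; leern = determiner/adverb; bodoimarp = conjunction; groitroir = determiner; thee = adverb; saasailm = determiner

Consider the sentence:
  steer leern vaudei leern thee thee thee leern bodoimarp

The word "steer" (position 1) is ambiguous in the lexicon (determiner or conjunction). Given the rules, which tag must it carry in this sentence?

Candidates per position — 1:steer {determiner,conjunction}; 2:leern {determiner,adverb}; 3:vaudei {adjective}; 4:leern {determiner,adverb}; 5:thee {adverb}; 6:thee {adverb}; 7:thee {adverb}; 8:leern {determiner,adverb}; 9:bodoimarp {conjunction}.
Position 1: tagging it determiner would leave rule 1 unsatisfiable, so it must be conjunction.
Position 2: tagging it determiner would leave rule 3 unsatisfiable, so it must be adverb.
Position 4: tagging it determiner would leave rule 3 unsatisfiable, so it must be adverb.
Position 8: tagging it determiner would leave rule 3 unsatisfiable, so it must be adverb.
The unique satisfying tagging is: conjunction adverb adjective adverb adverb adverb adverb adverb conjunction.
Checking: rule 1 satisfied; rule 2 satisfied; rule 3 satisfied.

conjunction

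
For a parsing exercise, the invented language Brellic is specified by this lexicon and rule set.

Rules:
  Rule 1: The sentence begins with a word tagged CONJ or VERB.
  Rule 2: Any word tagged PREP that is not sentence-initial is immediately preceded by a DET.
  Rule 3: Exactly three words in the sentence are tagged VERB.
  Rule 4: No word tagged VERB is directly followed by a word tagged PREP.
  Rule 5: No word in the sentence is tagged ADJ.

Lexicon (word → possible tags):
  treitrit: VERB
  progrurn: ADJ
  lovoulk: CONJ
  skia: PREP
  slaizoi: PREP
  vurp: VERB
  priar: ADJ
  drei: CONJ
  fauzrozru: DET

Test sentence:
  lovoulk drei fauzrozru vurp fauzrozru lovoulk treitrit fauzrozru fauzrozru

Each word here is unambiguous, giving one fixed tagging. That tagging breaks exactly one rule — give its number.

Fixed tagging: CONJ CONJ DET VERB DET CONJ VERB DET DET.
Applying the rules: R1 pass, R2 pass, R3 fail, R4 pass, R5 pass.
Only rule 3 fails.

3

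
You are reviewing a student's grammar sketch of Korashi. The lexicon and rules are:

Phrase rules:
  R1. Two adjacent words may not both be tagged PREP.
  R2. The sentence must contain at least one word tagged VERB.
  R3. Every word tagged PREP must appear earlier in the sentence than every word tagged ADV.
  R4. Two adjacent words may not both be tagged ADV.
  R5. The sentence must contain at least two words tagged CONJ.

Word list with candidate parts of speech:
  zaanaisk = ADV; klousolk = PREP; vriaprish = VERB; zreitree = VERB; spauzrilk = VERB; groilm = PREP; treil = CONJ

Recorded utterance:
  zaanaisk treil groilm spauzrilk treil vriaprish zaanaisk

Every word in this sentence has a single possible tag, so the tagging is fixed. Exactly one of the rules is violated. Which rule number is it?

Fixed tagging: ADV CONJ PREP VERB CONJ VERB ADV.
Checking each rule: R1 ✓, R2 ✓, R3 ✗, R4 ✓, R5 ✓.
Only rule 3 fails.

3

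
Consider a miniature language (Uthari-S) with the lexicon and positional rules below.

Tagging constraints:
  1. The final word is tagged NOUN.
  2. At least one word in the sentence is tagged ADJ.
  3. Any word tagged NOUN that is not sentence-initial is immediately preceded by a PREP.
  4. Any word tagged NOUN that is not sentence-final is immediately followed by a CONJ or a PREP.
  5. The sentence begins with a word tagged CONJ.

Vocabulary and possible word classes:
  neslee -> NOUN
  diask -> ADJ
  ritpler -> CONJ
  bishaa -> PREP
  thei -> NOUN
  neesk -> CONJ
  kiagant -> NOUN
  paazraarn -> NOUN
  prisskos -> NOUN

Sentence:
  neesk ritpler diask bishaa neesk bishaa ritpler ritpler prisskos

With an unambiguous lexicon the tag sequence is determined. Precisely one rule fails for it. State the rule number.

3

Fixed tagging: CONJ CONJ ADJ PREP CONJ PREP CONJ CONJ NOUN.
Applying the rules: R1 holds, R2 holds, R3 violated, R4 holds, R5 holds.
Only rule 3 fails.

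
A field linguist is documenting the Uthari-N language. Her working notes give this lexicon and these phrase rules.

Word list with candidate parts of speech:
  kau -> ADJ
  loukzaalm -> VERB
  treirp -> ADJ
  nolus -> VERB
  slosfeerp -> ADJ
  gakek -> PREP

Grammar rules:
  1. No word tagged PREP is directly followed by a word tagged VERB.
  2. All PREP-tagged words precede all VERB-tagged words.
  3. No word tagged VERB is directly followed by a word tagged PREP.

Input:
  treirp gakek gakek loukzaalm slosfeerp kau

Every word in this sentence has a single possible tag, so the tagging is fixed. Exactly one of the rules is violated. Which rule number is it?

Fixed tagging: ADJ PREP PREP VERB ADJ ADJ.
Checking each rule: R1 ✗, R2 ✓, R3 ✓.
Only rule 1 fails.

1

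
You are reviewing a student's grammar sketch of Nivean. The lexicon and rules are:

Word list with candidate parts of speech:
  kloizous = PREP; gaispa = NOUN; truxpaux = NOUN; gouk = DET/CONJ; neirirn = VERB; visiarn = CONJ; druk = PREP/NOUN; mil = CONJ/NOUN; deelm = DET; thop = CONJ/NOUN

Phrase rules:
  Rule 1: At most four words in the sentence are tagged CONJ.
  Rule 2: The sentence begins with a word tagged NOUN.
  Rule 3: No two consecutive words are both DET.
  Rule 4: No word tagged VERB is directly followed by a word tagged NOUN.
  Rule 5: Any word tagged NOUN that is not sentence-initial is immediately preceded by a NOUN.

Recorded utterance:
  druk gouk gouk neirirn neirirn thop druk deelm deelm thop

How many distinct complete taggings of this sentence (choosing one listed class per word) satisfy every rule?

Candidates per position — 1:druk {PREP,NOUN}; 2:gouk {DET,CONJ}; 3:gouk {DET,CONJ}; 4:neirirn {VERB}; 5:neirirn {VERB}; 6:thop {CONJ,NOUN}; 7:druk {PREP,NOUN}; 8:deelm {DET}; 9:deelm {DET}; 10:thop {CONJ,NOUN}.
There are 64 candidate sequences in total.
Rule 3 cannot be satisfied by any choice of tags from the lexicon.
So there is no consistent tagging.
Count = 0.

0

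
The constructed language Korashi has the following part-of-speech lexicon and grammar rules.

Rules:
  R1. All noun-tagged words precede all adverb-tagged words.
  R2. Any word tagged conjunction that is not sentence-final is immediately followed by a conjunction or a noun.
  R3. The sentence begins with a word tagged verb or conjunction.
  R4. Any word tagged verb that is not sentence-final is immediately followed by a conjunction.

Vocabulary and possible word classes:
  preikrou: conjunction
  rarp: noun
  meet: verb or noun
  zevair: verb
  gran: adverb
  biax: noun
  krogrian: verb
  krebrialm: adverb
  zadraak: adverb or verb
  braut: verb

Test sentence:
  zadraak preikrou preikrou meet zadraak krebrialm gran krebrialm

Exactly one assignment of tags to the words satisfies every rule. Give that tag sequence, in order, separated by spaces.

Candidates per position — 1:zadraak {adverb,verb}; 2:preikrou {conjunction}; 3:preikrou {conjunction}; 4:meet {verb,noun}; 5:zadraak {adverb,verb}; 6:krebrialm {adverb}; 7:gran {adverb}; 8:krebrialm {adverb}.
If word 1 were adverb, no tagging could satisfy rule 3; so word 1 is verb.
If word 4 were verb, no tagging could satisfy rule 2; so word 4 is noun.
If word 5 were verb, no tagging could satisfy rule 4; so word 5 is adverb.
The unique satisfying tagging is: verb conjunction conjunction noun adverb adverb adverb adverb.
Check: rule 1 holds; rule 2 holds; rule 3 holds; rule 4 holds.

verb conjunction conjunction noun adverb adverb adverb adverb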